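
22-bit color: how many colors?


Colors = 2^bits = 2^22
= 4,194,304 colors


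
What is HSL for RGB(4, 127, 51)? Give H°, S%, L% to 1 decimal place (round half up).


Normalize: R'=4/255≈0.0157, G'=127/255≈0.4980, B'=51/255≈0.2000
Max=127/255, Min=4/255, Δ=Max-Min=123/255
L = (Max+Min)/2 = (127+4)/510 = 131/510 = 0.25686… → L = 25.7%
L ≤ 0.5 → S = Δ/(Max+Min) = 123/(127+4) = 123/131 = 0.93893… → S = 93.9%
(the 1/255 factors cancel in S and H, so raw channel differences can be used)
Max is G' → H = 60 × ((B-R)/Δ + 2) = 60 × ((51-4)/123 + 2)
  47/123 + 2 = 0.3821… + 2 = 2.3821…
  H = 60 × 2.3821… = 142.926…° → H = 142.9°
= HSL(142.9°, 93.9%, 25.7%)


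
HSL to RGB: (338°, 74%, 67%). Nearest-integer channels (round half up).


H=338°, S=0.74, L=0.67
C = (1-|2L-1|)×S = (1-|0.34|)×0.74 = 0.4884
H' = H/60 = 338/60 ≈ 5.6333; X = C×(1-|H' mod 2 - 1|) = 0.17908
m = L - C/2 = 0.67 - 0.2442 = 0.4258
Sector ⌊H'⌋ = 5 → (R',G',B') = (0.4884, 0.0, 0.17908)
RGB = ((R'+m)×255, (G'+m)×255, (B'+m)×255) = (233.121, 108.579, 154.2444)
Round half up → RGB(233, 109, 154)


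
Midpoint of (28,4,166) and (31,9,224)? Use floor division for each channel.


Midpoint: each channel = ⌊(C₁+C₂)/2⌋
R: ⌊(28+31)/2⌋ = 29
G: ⌊(4+9)/2⌋ = 6
B: ⌊(166+224)/2⌋ = 195
= RGB(29, 6, 195)


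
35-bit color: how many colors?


Colors = 2^bits = 2^35
= 34,359,738,368 colors


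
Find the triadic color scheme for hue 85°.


Triadic: equally spaced at 120° intervals
H1 = 85°
H2 = (85 + 120) mod 360 = 205°
H3 = (85 + 240) mod 360 = 325°
Triadic = 85°, 205°, 325°


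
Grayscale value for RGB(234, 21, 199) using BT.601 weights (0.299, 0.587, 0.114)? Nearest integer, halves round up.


Gray = 0.299×R + 0.587×G + 0.114×B
Gray = 0.299×234 + 0.587×21 + 0.114×199
Gray = 69.966 + 12.327 + 22.686
Gray = 104.979 → round half up → 105
Gray = 105


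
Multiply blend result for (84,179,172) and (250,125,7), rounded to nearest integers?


Multiply: C = A×B/255, rounded to nearest integer
R: 84×250/255 = 21000/255 ≈ 82.353 → 82
G: 179×125/255 = 22375/255 ≈ 87.745 → 88
B: 172×7/255 = 1204/255 ≈ 4.722 → 5
= RGB(82, 88, 5)


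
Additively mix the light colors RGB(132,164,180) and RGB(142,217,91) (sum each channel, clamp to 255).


Additive: each channel = min(255, C₁+C₂)
R: 132+142 = 274 → 255
G: 164+217 = 381 → 255
B: 180+91 = 271 → 255
= RGB(255, 255, 255)


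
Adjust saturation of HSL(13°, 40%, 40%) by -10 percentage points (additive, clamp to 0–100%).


Original S = 40%
Adjustment = -10 percentage points
New S = 40 + (-10) = 30
Clamp to [0, 100] → 30
= HSL(13°, 30%, 40%)


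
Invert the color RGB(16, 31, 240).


Invert: (255-R, 255-G, 255-B)
R: 255-16 = 239
G: 255-31 = 224
B: 255-240 = 15
= RGB(239, 224, 15)


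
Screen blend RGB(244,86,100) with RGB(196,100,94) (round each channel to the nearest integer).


Screen: C = 255 - (255-A)×(255-B)/255, rounded to nearest integer
R: 255 - (255-244)×(255-196)/255 = 255 - 649/255 ≈ 255 - 2.545 = 252.455 → 252
G: 255 - (255-86)×(255-100)/255 = 255 - 26195/255 ≈ 255 - 102.725 = 152.275 → 152
B: 255 - (255-100)×(255-94)/255 = 255 - 24955/255 ≈ 255 - 97.863 = 157.137 → 157
= RGB(252, 152, 157)


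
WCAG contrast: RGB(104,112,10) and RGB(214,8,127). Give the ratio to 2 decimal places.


Linearize each sRGB channel c=v/255: c/12.92 if c ≤ 0.04045 else ((c+0.055)/1.055)^2.4
L = 0.2126×R_lin + 0.7152×G_lin + 0.0722×B_lin
Color 1 (104,112,10):
  R=104: 104/255≈0.4078 > 0.04045 → ((0.4078+0.055)/1.055)^2.4 ≈ 0.13843
  G=112: 112/255≈0.4392 > 0.04045 → ((0.4392+0.055)/1.055)^2.4 ≈ 0.16203
  B=10: 10/255≈0.0392 ≤ 0.04045 → 0.0392/12.92 ≈ 0.00304
  L1 = 0.2126×0.13843 + 0.7152×0.16203 + 0.0722×0.00304 ≈ 0.14553
Color 2 (214,8,127):
  R=214: 214/255≈0.8392 > 0.04045 → ((0.8392+0.055)/1.055)^2.4 ≈ 0.67244
  G=8: 8/255≈0.0314 ≤ 0.04045 → 0.0314/12.92 ≈ 0.00243
  B=127: 127/255≈0.4980 > 0.04045 → ((0.4980+0.055)/1.055)^2.4 ≈ 0.21223
  L2 = 0.2126×0.67244 + 0.7152×0.00243 + 0.0722×0.21223 ≈ 0.16002
Lighter = 0.16002, Darker = 0.14553
Ratio = (L_lighter + 0.05) / (L_darker + 0.05)
Ratio = (0.16002 + 0.05) / (0.14553 + 0.05) = 0.21002 / 0.19553 ≈ 1.0741
Ratio ≈ 1.07:1


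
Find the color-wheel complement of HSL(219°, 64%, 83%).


Complement = opposite side of color wheel = hue + 180°
H' = (219 + 180) mod 360 = 39°
S and L unchanged.
= HSL(39°, 64%, 83%)


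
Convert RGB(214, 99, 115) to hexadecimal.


R = 214 → D6 (hex)
G = 99 → 63 (hex)
B = 115 → 73 (hex)
Hex = #D66373


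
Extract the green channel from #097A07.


Color: #097A07
R = 09 = 9
G = 7A = 122
B = 07 = 7
Green = 122


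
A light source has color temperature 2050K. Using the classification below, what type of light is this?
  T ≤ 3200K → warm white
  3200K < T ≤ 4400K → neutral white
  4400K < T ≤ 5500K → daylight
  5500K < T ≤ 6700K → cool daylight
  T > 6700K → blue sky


Temperature: 2050K
2050K ≤ 3200K → warm white
Classification: warm white


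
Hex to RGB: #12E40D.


12 → 18 (R)
E4 → 228 (G)
0D → 13 (B)
= RGB(18, 228, 13)


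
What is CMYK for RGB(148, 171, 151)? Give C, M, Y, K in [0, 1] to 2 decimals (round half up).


R'=148/255≈0.5804, G'=171/255≈0.6706, B'=151/255≈0.5922
K = 1 - max(R',G',B') = 1 - 171/255 = 84/255 = 0.32941… → 0.33
(1-R'-K)/(1-K) simplifies to (max-R)/max with max = 171:
C = (171-148)/171 = 23/171 = 0.13450… → 0.13
M = (171-171)/171 = 0/171 = 0 → 0.00
Y = (171-151)/171 = 20/171 = 0.11695… → 0.12
= CMYK(0.13, 0.00, 0.12, 0.33)


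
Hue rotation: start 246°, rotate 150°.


New hue = (H + rotation) mod 360
New hue = (246 + 150) mod 360
= 396 mod 360
= 36°


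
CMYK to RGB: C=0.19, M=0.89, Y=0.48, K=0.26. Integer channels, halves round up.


R = 255 × (1-C) × (1-K) = 255 × 0.81 × 0.74 = 152.847 → 153
G = 255 × (1-M) × (1-K) = 255 × 0.11 × 0.74 = 20.757 → 21
B = 255 × (1-Y) × (1-K) = 255 × 0.52 × 0.74 = 98.124 → 98
= RGB(153, 21, 98)


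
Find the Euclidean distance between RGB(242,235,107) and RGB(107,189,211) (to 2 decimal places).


d = √[(R₁-R₂)² + (G₁-G₂)² + (B₁-B₂)²]
d = √[(242-107)² + (235-189)² + (107-211)²]
d = √[18225 + 2116 + 10816]
d = √31157
d ≈ 176.51


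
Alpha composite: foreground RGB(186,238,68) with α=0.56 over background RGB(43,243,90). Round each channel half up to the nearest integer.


C = α×F + (1-α)×B, with 1-α = 0.44
R: 0.56×186 + 0.44×43 = 104.16 + 18.92 = 123.08 → 123
G: 0.56×238 + 0.44×243 = 133.28 + 106.92 = 240.20 → 240
B: 0.56×68 + 0.44×90 = 38.08 + 39.60 = 77.68 → 78
= RGB(123, 240, 78)


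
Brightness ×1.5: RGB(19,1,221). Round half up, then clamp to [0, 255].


Multiply each channel by 1.5, round half up, clamp to [0, 255]
R: 19×1.5 = 28.5 → round → 29
G: 1×1.5 = 1.5 → round → 2
B: 221×1.5 = 331.5 → round → 332 → clamp → 255
= RGB(29, 2, 255)


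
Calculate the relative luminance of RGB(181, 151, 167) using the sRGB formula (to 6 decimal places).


Linearize each channel (sRGB transfer function): c = v/255; c_lin = c/12.92 if c ≤ 0.04045, else ((c+0.055)/1.055)^2.4
  R: 181/255 ≈ 0.709804 > 0.04045 → ((0.709804+0.055)/1.055)^2.4 ≈ 0.462077
  G: 151/255 ≈ 0.592157 > 0.04045 → ((0.592157+0.055)/1.055)^2.4 ≈ 0.309469
  B: 167/255 ≈ 0.654902 > 0.04045 → ((0.654902+0.055)/1.055)^2.4 ≈ 0.386429
R_lin = 0.462077, G_lin = 0.309469, B_lin = 0.386429
L = 0.2126×R + 0.7152×G + 0.0722×B
L = 0.2126×0.462077 + 0.7152×0.309469 + 0.0722×0.386429
L ≈ 0.347470


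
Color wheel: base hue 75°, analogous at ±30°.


Base hue: 75°
Left analog: (75 - 30) mod 360 = 45°
Right analog: (75 + 30) mod 360 = 105°
Analogous hues = 45° and 105°


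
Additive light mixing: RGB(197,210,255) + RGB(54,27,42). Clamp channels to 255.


Additive: each channel = min(255, C₁+C₂)
R: 197+54 = 251 → 251
G: 210+27 = 237 → 237
B: 255+42 = 297 → 255
= RGB(251, 237, 255)


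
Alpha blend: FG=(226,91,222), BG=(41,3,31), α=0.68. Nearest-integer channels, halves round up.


C = α×F + (1-α)×B, with 1-α = 0.32
R: 0.68×226 + 0.32×41 = 153.68 + 13.12 = 166.80 → 167
G: 0.68×91 + 0.32×3 = 61.88 + 0.96 = 62.84 → 63
B: 0.68×222 + 0.32×31 = 150.96 + 9.92 = 160.88 → 161
= RGB(167, 63, 161)


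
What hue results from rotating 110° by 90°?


New hue = (H + rotation) mod 360
New hue = (110 + 90) mod 360
= 200 mod 360
= 200°


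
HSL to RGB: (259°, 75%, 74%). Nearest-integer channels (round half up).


H=259°, S=0.75, L=0.74
C = (1-|2L-1|)×S = (1-|0.48|)×0.75 = 0.39
H' = H/60 = 259/60 ≈ 4.3167; X = C×(1-|H' mod 2 - 1|) = 0.1235
m = L - C/2 = 0.74 - 0.195 = 0.545
Sector ⌊H'⌋ = 4 → (R',G',B') = (0.1235, 0.0, 0.39)
RGB = ((R'+m)×255, (G'+m)×255, (B'+m)×255) = (170.4675, 138.975, 238.425)
Round half up → RGB(170, 139, 238)


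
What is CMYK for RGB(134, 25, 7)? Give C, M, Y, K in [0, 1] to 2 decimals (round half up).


R'=134/255≈0.5255, G'=25/255≈0.0980, B'=7/255≈0.0275
K = 1 - max(R',G',B') = 1 - 134/255 = 121/255 = 0.47450… → 0.47
(1-R'-K)/(1-K) simplifies to (max-R)/max with max = 134:
C = (134-134)/134 = 0/134 = 0 → 0.00
M = (134-25)/134 = 109/134 = 0.81343… → 0.81
Y = (134-7)/134 = 127/134 = 0.94776… → 0.95
= CMYK(0.00, 0.81, 0.95, 0.47)


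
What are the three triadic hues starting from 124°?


Triadic: equally spaced at 120° intervals
H1 = 124°
H2 = (124 + 120) mod 360 = 244°
H3 = (124 + 240) mod 360 = 4°
Triadic = 124°, 244°, 4°


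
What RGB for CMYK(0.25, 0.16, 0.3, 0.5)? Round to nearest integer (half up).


R = 255 × (1-C) × (1-K) = 255 × 0.75 × 0.50 = 95.625 → 96
G = 255 × (1-M) × (1-K) = 255 × 0.84 × 0.50 = 107.1 → 107
B = 255 × (1-Y) × (1-K) = 255 × 0.70 × 0.50 = 89.25 → 89
= RGB(96, 107, 89)


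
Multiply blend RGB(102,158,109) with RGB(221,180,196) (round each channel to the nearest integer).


Multiply: C = A×B/255, rounded to nearest integer
R: 102×221/255 = 22542/255 ≈ 88.400 → 88
G: 158×180/255 = 28440/255 ≈ 111.529 → 112
B: 109×196/255 = 21364/255 ≈ 83.780 → 84
= RGB(88, 112, 84)


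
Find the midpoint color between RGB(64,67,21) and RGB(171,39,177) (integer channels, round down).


Midpoint: each channel = ⌊(C₁+C₂)/2⌋
R: ⌊(64+171)/2⌋ = 117
G: ⌊(67+39)/2⌋ = 53
B: ⌊(21+177)/2⌋ = 99
= RGB(117, 53, 99)


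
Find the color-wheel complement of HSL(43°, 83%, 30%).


Complement = opposite side of color wheel = hue + 180°
H' = (43 + 180) mod 360 = 223°
S and L unchanged.
= HSL(223°, 83%, 30%)


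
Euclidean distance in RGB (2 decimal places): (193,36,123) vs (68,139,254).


d = √[(R₁-R₂)² + (G₁-G₂)² + (B₁-B₂)²]
d = √[(193-68)² + (36-139)² + (123-254)²]
d = √[15625 + 10609 + 17161]
d = √43395
d ≈ 208.31


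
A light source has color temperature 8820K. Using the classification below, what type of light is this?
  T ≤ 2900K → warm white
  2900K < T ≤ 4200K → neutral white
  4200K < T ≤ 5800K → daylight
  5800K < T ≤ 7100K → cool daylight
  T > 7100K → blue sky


Temperature: 8820K
8820K > 7100K → blue sky
Classification: blue sky


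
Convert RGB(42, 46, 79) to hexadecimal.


R = 42 → 2A (hex)
G = 46 → 2E (hex)
B = 79 → 4F (hex)
Hex = #2A2E4F


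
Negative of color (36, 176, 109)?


Invert: (255-R, 255-G, 255-B)
R: 255-36 = 219
G: 255-176 = 79
B: 255-109 = 146
= RGB(219, 79, 146)


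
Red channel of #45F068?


Color: #45F068
R = 45 = 69
G = F0 = 240
B = 68 = 104
Red = 69


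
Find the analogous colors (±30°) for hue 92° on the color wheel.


Base hue: 92°
Left analog: (92 - 30) mod 360 = 62°
Right analog: (92 + 30) mod 360 = 122°
Analogous hues = 62° and 122°


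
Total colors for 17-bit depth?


Colors = 2^bits = 2^17
= 131,072 colors


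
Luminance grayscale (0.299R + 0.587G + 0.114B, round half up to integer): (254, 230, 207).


Gray = 0.299×R + 0.587×G + 0.114×B
Gray = 0.299×254 + 0.587×230 + 0.114×207
Gray = 75.946 + 135.010 + 23.598
Gray = 234.554 → round half up → 235
Gray = 235


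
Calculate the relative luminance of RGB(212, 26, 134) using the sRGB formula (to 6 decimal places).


Linearize each channel (sRGB transfer function): c = v/255; c_lin = c/12.92 if c ≤ 0.04045, else ((c+0.055)/1.055)^2.4
  R: 212/255 ≈ 0.831373 > 0.04045 → ((0.831373+0.055)/1.055)^2.4 ≈ 0.658375
  G: 26/255 ≈ 0.101961 > 0.04045 → ((0.101961+0.055)/1.055)^2.4 ≈ 0.010330
  B: 134/255 ≈ 0.525490 > 0.04045 → ((0.525490+0.055)/1.055)^2.4 ≈ 0.238398
R_lin = 0.658375, G_lin = 0.010330, B_lin = 0.238398
L = 0.2126×R + 0.7152×G + 0.0722×B
L = 0.2126×0.658375 + 0.7152×0.010330 + 0.0722×0.238398
L ≈ 0.164571


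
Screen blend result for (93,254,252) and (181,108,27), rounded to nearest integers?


Screen: C = 255 - (255-A)×(255-B)/255, rounded to nearest integer
R: 255 - (255-93)×(255-181)/255 = 255 - 11988/255 ≈ 255 - 47.012 = 207.988 → 208
G: 255 - (255-254)×(255-108)/255 = 255 - 147/255 ≈ 255 - 0.576 = 254.424 → 254
B: 255 - (255-252)×(255-27)/255 = 255 - 684/255 ≈ 255 - 2.682 = 252.318 → 252
= RGB(208, 254, 252)


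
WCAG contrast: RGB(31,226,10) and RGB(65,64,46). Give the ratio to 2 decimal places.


Linearize each sRGB channel c=v/255: c/12.92 if c ≤ 0.04045 else ((c+0.055)/1.055)^2.4
L = 0.2126×R_lin + 0.7152×G_lin + 0.0722×B_lin
Color 1 (31,226,10):
  R=31: 31/255≈0.1216 > 0.04045 → ((0.1216+0.055)/1.055)^2.4 ≈ 0.01370
  G=226: 226/255≈0.8863 > 0.04045 → ((0.8863+0.055)/1.055)^2.4 ≈ 0.76052
  B=10: 10/255≈0.0392 ≤ 0.04045 → 0.0392/12.92 ≈ 0.00304
  L1 = 0.2126×0.01370 + 0.7152×0.76052 + 0.0722×0.00304 ≈ 0.54706
Color 2 (65,64,46):
  R=65: 65/255≈0.2549 > 0.04045 → ((0.2549+0.055)/1.055)^2.4 ≈ 0.05286
  G=64: 64/255≈0.2510 > 0.04045 → ((0.2510+0.055)/1.055)^2.4 ≈ 0.05127
  B=46: 46/255≈0.1804 > 0.04045 → ((0.1804+0.055)/1.055)^2.4 ≈ 0.02732
  L2 = 0.2126×0.05286 + 0.7152×0.05127 + 0.0722×0.02732 ≈ 0.04988
Lighter = 0.54706, Darker = 0.04988
Ratio = (L_lighter + 0.05) / (L_darker + 0.05)
Ratio = (0.54706 + 0.05) / (0.04988 + 0.05) = 0.59706 / 0.09988 ≈ 5.9778
Ratio ≈ 5.98:1


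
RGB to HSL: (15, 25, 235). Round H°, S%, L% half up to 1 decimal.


Normalize: R'=15/255≈0.0588, G'=25/255≈0.0980, B'=235/255≈0.9216
Max=235/255, Min=15/255, Δ=Max-Min=220/255
L = (Max+Min)/2 = (235+15)/510 = 250/510 = 0.49019… → L = 49.0%
L ≤ 0.5 → S = Δ/(Max+Min) = 220/(235+15) = 220/250 = 0.88 → S = 88.0%
(the 1/255 factors cancel in S and H, so raw channel differences can be used)
Max is B' → H = 60 × ((R-G)/Δ + 4) = 60 × ((15-25)/220 + 4)
  -10/220 + 4 = -0.0454… + 4 = 3.9545…
  H = 60 × 3.9545… = 237.272…° → H = 237.3°
= HSL(237.3°, 88.0%, 49.0%)


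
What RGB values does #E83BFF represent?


E8 → 232 (R)
3B → 59 (G)
FF → 255 (B)
= RGB(232, 59, 255)


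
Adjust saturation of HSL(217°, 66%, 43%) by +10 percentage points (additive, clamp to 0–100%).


Original S = 66%
Adjustment = +10 percentage points
New S = 66 + (10) = 76
Clamp to [0, 100] → 76
= HSL(217°, 76%, 43%)


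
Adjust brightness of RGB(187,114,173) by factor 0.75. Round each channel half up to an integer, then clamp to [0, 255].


Multiply each channel by 0.75, round half up, clamp to [0, 255]
R: 187×0.75 = 140.25 → round → 140
G: 114×0.75 = 85.5 → round → 86
B: 173×0.75 = 129.75 → round → 130
= RGB(140, 86, 130)


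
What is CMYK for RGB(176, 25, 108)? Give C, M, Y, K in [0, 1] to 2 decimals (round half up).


R'=176/255≈0.6902, G'=25/255≈0.0980, B'=108/255≈0.4235
K = 1 - max(R',G',B') = 1 - 176/255 = 79/255 = 0.30980… → 0.31
(1-R'-K)/(1-K) simplifies to (max-R)/max with max = 176:
C = (176-176)/176 = 0/176 = 0 → 0.00
M = (176-25)/176 = 151/176 = 0.85795… → 0.86
Y = (176-108)/176 = 68/176 = 0.38636… → 0.39
= CMYK(0.00, 0.86, 0.39, 0.31)


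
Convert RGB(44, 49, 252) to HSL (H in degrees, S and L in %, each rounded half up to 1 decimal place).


Normalize: R'=44/255≈0.1725, G'=49/255≈0.1922, B'=252/255≈0.9882
Max=252/255, Min=44/255, Δ=Max-Min=208/255
L = (Max+Min)/2 = (252+44)/510 = 296/510 = 0.58039… → L = 58.0%
L > 0.5 → S = Δ/(2-Max-Min) = 208/(510-252-44) = 208/214 = 0.97196… → S = 97.2%
(the 1/255 factors cancel in S and H, so raw channel differences can be used)
Max is B' → H = 60 × ((R-G)/Δ + 4) = 60 × ((44-49)/208 + 4)
  -5/208 + 4 = -0.0240… + 4 = 3.9759…
  H = 60 × 3.9759… = 238.557…° → H = 238.6°
= HSL(238.6°, 97.2%, 58.0%)


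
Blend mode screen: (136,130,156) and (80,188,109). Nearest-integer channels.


Screen: C = 255 - (255-A)×(255-B)/255, rounded to nearest integer
R: 255 - (255-136)×(255-80)/255 = 255 - 20825/255 ≈ 255 - 81.667 = 173.333 → 173
G: 255 - (255-130)×(255-188)/255 = 255 - 8375/255 ≈ 255 - 32.843 = 222.157 → 222
B: 255 - (255-156)×(255-109)/255 = 255 - 14454/255 ≈ 255 - 56.682 = 198.318 → 198
= RGB(173, 222, 198)


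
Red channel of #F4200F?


Color: #F4200F
R = F4 = 244
G = 20 = 32
B = 0F = 15
Red = 244


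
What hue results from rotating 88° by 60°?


New hue = (H + rotation) mod 360
New hue = (88 + 60) mod 360
= 148 mod 360
= 148°


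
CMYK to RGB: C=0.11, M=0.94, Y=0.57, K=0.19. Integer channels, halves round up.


R = 255 × (1-C) × (1-K) = 255 × 0.89 × 0.81 = 183.8295 → 184
G = 255 × (1-M) × (1-K) = 255 × 0.06 × 0.81 = 12.393 → 12
B = 255 × (1-Y) × (1-K) = 255 × 0.43 × 0.81 = 88.8165 → 89
= RGB(184, 12, 89)


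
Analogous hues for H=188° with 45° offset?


Base hue: 188°
Left analog: (188 - 45) mod 360 = 143°
Right analog: (188 + 45) mod 360 = 233°
Analogous hues = 143° and 233°


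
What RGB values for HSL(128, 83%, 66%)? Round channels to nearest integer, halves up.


H=128°, S=0.83, L=0.66
C = (1-|2L-1|)×S = (1-|0.32|)×0.83 = 0.5644
H' = H/60 = 128/60 ≈ 2.1333; X = C×(1-|H' mod 2 - 1|) ≈ 0.0753
m = L - C/2 = 0.66 - 0.2822 = 0.3778
Sector ⌊H'⌋ = 2 → (R',G',B') = (0.0, 0.5644, ≈0.0753)
RGB = ((R'+m)×255, (G'+m)×255, (B'+m)×255) = (96.339, 240.261, 115.5286)
Round half up → RGB(96, 240, 116)


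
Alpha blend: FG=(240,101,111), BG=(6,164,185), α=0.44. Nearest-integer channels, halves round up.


C = α×F + (1-α)×B, with 1-α = 0.56
R: 0.44×240 + 0.56×6 = 105.60 + 3.36 = 108.96 → 109
G: 0.44×101 + 0.56×164 = 44.44 + 91.84 = 136.28 → 136
B: 0.44×111 + 0.56×185 = 48.84 + 103.60 = 152.44 → 152
= RGB(109, 136, 152)


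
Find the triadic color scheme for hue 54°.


Triadic: equally spaced at 120° intervals
H1 = 54°
H2 = (54 + 120) mod 360 = 174°
H3 = (54 + 240) mod 360 = 294°
Triadic = 54°, 174°, 294°


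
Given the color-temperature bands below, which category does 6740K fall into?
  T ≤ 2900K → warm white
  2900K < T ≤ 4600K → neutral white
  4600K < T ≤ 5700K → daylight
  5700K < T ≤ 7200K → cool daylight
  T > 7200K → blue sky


Temperature: 6740K
5700K < 6740K ≤ 7200K → cool daylight
Classification: cool daylight


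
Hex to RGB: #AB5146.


AB → 171 (R)
51 → 81 (G)
46 → 70 (B)
= RGB(171, 81, 70)


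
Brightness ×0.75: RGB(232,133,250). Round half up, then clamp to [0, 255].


Multiply each channel by 0.75, round half up, clamp to [0, 255]
R: 232×0.75 = 174
G: 133×0.75 = 99.75 → round → 100
B: 250×0.75 = 187.5 → round → 188
= RGB(174, 100, 188)


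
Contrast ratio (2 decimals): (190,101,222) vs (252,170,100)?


Linearize each sRGB channel c=v/255: c/12.92 if c ≤ 0.04045 else ((c+0.055)/1.055)^2.4
L = 0.2126×R_lin + 0.7152×G_lin + 0.0722×B_lin
Color 1 (190,101,222):
  R=190: 190/255≈0.7451 > 0.04045 → ((0.7451+0.055)/1.055)^2.4 ≈ 0.51492
  G=101: 101/255≈0.3961 > 0.04045 → ((0.3961+0.055)/1.055)^2.4 ≈ 0.13014
  B=222: 222/255≈0.8706 > 0.04045 → ((0.8706+0.055)/1.055)^2.4 ≈ 0.73046
  L1 = 0.2126×0.51492 + 0.7152×0.13014 + 0.0722×0.73046 ≈ 0.25528
Color 2 (252,170,100):
  R=252: 252/255≈0.9882 > 0.04045 → ((0.9882+0.055)/1.055)^2.4 ≈ 0.97345
  G=170: 170/255≈0.6667 > 0.04045 → ((0.6667+0.055)/1.055)^2.4 ≈ 0.40198
  B=100: 100/255≈0.3922 > 0.04045 → ((0.3922+0.055)/1.055)^2.4 ≈ 0.12744
  L2 = 0.2126×0.97345 + 0.7152×0.40198 + 0.0722×0.12744 ≈ 0.50365
Lighter = 0.50365, Darker = 0.25528
Ratio = (L_lighter + 0.05) / (L_darker + 0.05)
Ratio = (0.50365 + 0.05) / (0.25528 + 0.05) = 0.55365 / 0.30528 ≈ 1.8136
Ratio ≈ 1.81:1


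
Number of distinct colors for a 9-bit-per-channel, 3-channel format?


Total bits = 9 bits/channel × 3 channels = 27 bits
Distinct colors = 2^27
= 134,217,728 colors


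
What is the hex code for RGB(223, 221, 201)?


R = 223 → DF (hex)
G = 221 → DD (hex)
B = 201 → C9 (hex)
Hex = #DFDDC9


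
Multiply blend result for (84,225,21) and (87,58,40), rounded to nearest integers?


Multiply: C = A×B/255, rounded to nearest integer
R: 84×87/255 = 7308/255 ≈ 28.659 → 29
G: 225×58/255 = 13050/255 ≈ 51.176 → 51
B: 21×40/255 = 840/255 ≈ 3.294 → 3
= RGB(29, 51, 3)


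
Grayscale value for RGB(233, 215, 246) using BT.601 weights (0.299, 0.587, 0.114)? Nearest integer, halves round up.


Gray = 0.299×R + 0.587×G + 0.114×B
Gray = 0.299×233 + 0.587×215 + 0.114×246
Gray = 69.667 + 126.205 + 28.044
Gray = 223.916 → round half up → 224
Gray = 224


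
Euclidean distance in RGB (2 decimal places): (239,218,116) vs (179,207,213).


d = √[(R₁-R₂)² + (G₁-G₂)² + (B₁-B₂)²]
d = √[(239-179)² + (218-207)² + (116-213)²]
d = √[3600 + 121 + 9409]
d = √13130
d ≈ 114.59


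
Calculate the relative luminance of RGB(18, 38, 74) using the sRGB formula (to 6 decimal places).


Linearize each channel (sRGB transfer function): c = v/255; c_lin = c/12.92 if c ≤ 0.04045, else ((c+0.055)/1.055)^2.4
  R: 18/255 ≈ 0.070588 > 0.04045 → ((0.070588+0.055)/1.055)^2.4 ≈ 0.006049
  G: 38/255 ≈ 0.149020 > 0.04045 → ((0.149020+0.055)/1.055)^2.4 ≈ 0.019382
  B: 74/255 ≈ 0.290196 > 0.04045 → ((0.290196+0.055)/1.055)^2.4 ≈ 0.068478
R_lin = 0.006049, G_lin = 0.019382, B_lin = 0.068478
L = 0.2126×R + 0.7152×G + 0.0722×B
L = 0.2126×0.006049 + 0.7152×0.019382 + 0.0722×0.068478
L ≈ 0.020092


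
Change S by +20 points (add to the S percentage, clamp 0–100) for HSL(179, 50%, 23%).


Original S = 50%
Adjustment = +20 percentage points
New S = 50 + (20) = 70
Clamp to [0, 100] → 70
= HSL(179°, 70%, 23%)


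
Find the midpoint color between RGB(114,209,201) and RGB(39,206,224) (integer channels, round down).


Midpoint: each channel = ⌊(C₁+C₂)/2⌋
R: ⌊(114+39)/2⌋ = 76
G: ⌊(209+206)/2⌋ = 207
B: ⌊(201+224)/2⌋ = 212
= RGB(76, 207, 212)


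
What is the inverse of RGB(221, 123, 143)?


Invert: (255-R, 255-G, 255-B)
R: 255-221 = 34
G: 255-123 = 132
B: 255-143 = 112
= RGB(34, 132, 112)


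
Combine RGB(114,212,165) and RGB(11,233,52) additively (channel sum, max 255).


Additive: each channel = min(255, C₁+C₂)
R: 114+11 = 125 → 125
G: 212+233 = 445 → 255
B: 165+52 = 217 → 217
= RGB(125, 255, 217)


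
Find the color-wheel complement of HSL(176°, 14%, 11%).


Complement = opposite side of color wheel = hue + 180°
H' = (176 + 180) mod 360 = 356°
S and L unchanged.
= HSL(356°, 14%, 11%)


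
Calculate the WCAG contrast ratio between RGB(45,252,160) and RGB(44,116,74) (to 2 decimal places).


Linearize each sRGB channel c=v/255: c/12.92 if c ≤ 0.04045 else ((c+0.055)/1.055)^2.4
L = 0.2126×R_lin + 0.7152×G_lin + 0.0722×B_lin
Color 1 (45,252,160):
  R=45: 45/255≈0.1765 > 0.04045 → ((0.1765+0.055)/1.055)^2.4 ≈ 0.02624
  G=252: 252/255≈0.9882 > 0.04045 → ((0.9882+0.055)/1.055)^2.4 ≈ 0.97345
  B=160: 160/255≈0.6275 > 0.04045 → ((0.6275+0.055)/1.055)^2.4 ≈ 0.35153
  L1 = 0.2126×0.02624 + 0.7152×0.97345 + 0.0722×0.35153 ≈ 0.72717
Color 2 (44,116,74):
  R=44: 44/255≈0.1725 > 0.04045 → ((0.1725+0.055)/1.055)^2.4 ≈ 0.02519
  G=116: 116/255≈0.4549 > 0.04045 → ((0.4549+0.055)/1.055)^2.4 ≈ 0.17465
  B=74: 74/255≈0.2902 > 0.04045 → ((0.2902+0.055)/1.055)^2.4 ≈ 0.06848
  L2 = 0.2126×0.02519 + 0.7152×0.17465 + 0.0722×0.06848 ≈ 0.13521
Lighter = 0.72717, Darker = 0.13521
Ratio = (L_lighter + 0.05) / (L_darker + 0.05)
Ratio = (0.72717 + 0.05) / (0.13521 + 0.05) = 0.77717 / 0.18521 ≈ 4.1962
Ratio ≈ 4.20:1


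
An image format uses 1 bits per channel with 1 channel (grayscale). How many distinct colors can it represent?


Total bits = 1 bits/channel × 1 channels = 1 bits
Distinct colors = 2^1
= 2 colors


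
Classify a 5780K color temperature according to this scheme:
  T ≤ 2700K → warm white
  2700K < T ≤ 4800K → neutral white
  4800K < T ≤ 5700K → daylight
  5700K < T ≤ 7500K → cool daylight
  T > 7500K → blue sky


Temperature: 5780K
5700K < 5780K ≤ 7500K → cool daylight
Classification: cool daylight


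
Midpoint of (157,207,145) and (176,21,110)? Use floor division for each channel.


Midpoint: each channel = ⌊(C₁+C₂)/2⌋
R: ⌊(157+176)/2⌋ = 166
G: ⌊(207+21)/2⌋ = 114
B: ⌊(145+110)/2⌋ = 127
= RGB(166, 114, 127)


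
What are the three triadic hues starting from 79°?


Triadic: equally spaced at 120° intervals
H1 = 79°
H2 = (79 + 120) mod 360 = 199°
H3 = (79 + 240) mod 360 = 319°
Triadic = 79°, 199°, 319°


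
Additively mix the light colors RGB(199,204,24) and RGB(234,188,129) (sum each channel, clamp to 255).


Additive: each channel = min(255, C₁+C₂)
R: 199+234 = 433 → 255
G: 204+188 = 392 → 255
B: 24+129 = 153 → 153
= RGB(255, 255, 153)


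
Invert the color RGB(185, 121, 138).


Invert: (255-R, 255-G, 255-B)
R: 255-185 = 70
G: 255-121 = 134
B: 255-138 = 117
= RGB(70, 134, 117)


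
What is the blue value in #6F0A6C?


Color: #6F0A6C
R = 6F = 111
G = 0A = 10
B = 6C = 108
Blue = 108


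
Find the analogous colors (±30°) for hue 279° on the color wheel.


Base hue: 279°
Left analog: (279 - 30) mod 360 = 249°
Right analog: (279 + 30) mod 360 = 309°
Analogous hues = 249° and 309°


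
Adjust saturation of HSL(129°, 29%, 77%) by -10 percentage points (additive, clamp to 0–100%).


Original S = 29%
Adjustment = -10 percentage points
New S = 29 + (-10) = 19
Clamp to [0, 100] → 19
= HSL(129°, 19%, 77%)


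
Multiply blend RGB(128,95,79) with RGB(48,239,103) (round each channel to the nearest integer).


Multiply: C = A×B/255, rounded to nearest integer
R: 128×48/255 = 6144/255 ≈ 24.094 → 24
G: 95×239/255 = 22705/255 ≈ 89.039 → 89
B: 79×103/255 = 8137/255 ≈ 31.910 → 32
= RGB(24, 89, 32)


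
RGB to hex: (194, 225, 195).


R = 194 → C2 (hex)
G = 225 → E1 (hex)
B = 195 → C3 (hex)
Hex = #C2E1C3


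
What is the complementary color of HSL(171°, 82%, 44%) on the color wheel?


Complement = opposite side of color wheel = hue + 180°
H' = (171 + 180) mod 360 = 351°
S and L unchanged.
= HSL(351°, 82%, 44%)


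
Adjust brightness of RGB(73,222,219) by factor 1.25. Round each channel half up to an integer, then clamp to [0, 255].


Multiply each channel by 1.25, round half up, clamp to [0, 255]
R: 73×1.25 = 91.25 → round → 91
G: 222×1.25 = 277.5 → round → 278 → clamp → 255
B: 219×1.25 = 273.75 → round → 274 → clamp → 255
= RGB(91, 255, 255)


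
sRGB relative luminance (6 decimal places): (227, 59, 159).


Linearize each channel (sRGB transfer function): c = v/255; c_lin = c/12.92 if c ≤ 0.04045, else ((c+0.055)/1.055)^2.4
  R: 227/255 ≈ 0.890196 > 0.04045 → ((0.890196+0.055)/1.055)^2.4 ≈ 0.768151
  G: 59/255 ≈ 0.231373 > 0.04045 → ((0.231373+0.055)/1.055)^2.4 ≈ 0.043735
  B: 159/255 ≈ 0.623529 > 0.04045 → ((0.623529+0.055)/1.055)^2.4 ≈ 0.346704
R_lin = 0.768151, G_lin = 0.043735, B_lin = 0.346704
L = 0.2126×R + 0.7152×G + 0.0722×B
L = 0.2126×0.768151 + 0.7152×0.043735 + 0.0722×0.346704
L ≈ 0.219620


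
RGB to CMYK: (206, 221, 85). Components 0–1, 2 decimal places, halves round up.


R'=206/255≈0.8078, G'=221/255≈0.8667, B'=85/255≈0.3333
K = 1 - max(R',G',B') = 1 - 221/255 = 34/255 = 0.13333… → 0.13
(1-R'-K)/(1-K) simplifies to (max-R)/max with max = 221:
C = (221-206)/221 = 15/221 = 0.06787… → 0.07
M = (221-221)/221 = 0/221 = 0 → 0.00
Y = (221-85)/221 = 136/221 = 0.61538… → 0.62
= CMYK(0.07, 0.00, 0.62, 0.13)


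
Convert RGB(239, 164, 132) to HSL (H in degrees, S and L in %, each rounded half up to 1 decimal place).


Normalize: R'=239/255≈0.9373, G'=164/255≈0.6431, B'=132/255≈0.5176
Max=239/255, Min=132/255, Δ=Max-Min=107/255
L = (Max+Min)/2 = (239+132)/510 = 371/510 = 0.72745… → L = 72.7%
L > 0.5 → S = Δ/(2-Max-Min) = 107/(510-239-132) = 107/139 = 0.76978… → S = 77.0%
(the 1/255 factors cancel in S and H, so raw channel differences can be used)
Max is R' → H = 60 × (((G-B)/Δ) mod 6) = 60 × (((164-132)/107) mod 6)
  32/107 = 0.2990…
  H = 60 × 0.2990… = 17.943…° → H = 17.9°
= HSL(17.9°, 77.0%, 72.7%)


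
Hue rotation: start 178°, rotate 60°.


New hue = (H + rotation) mod 360
New hue = (178 + 60) mod 360
= 238 mod 360
= 238°


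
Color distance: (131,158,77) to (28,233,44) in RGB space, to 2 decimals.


d = √[(R₁-R₂)² + (G₁-G₂)² + (B₁-B₂)²]
d = √[(131-28)² + (158-233)² + (77-44)²]
d = √[10609 + 5625 + 1089]
d = √17323
d ≈ 131.62


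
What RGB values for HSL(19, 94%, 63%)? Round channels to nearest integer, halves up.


H=19°, S=0.94, L=0.63
C = (1-|2L-1|)×S = (1-|0.26|)×0.94 = 0.6956
H' = H/60 = 19/60 ≈ 0.3167; X = C×(1-|H' mod 2 - 1|) ≈ 0.2203
m = L - C/2 = 0.63 - 0.3478 = 0.2822
Sector ⌊H'⌋ = 0 → (R',G',B') = (0.6956, ≈0.2203, 0.0)
RGB = ((R'+m)×255, (G'+m)×255, (B'+m)×255) = (249.339, 128.1307, 71.961)
Round half up → RGB(249, 128, 72)


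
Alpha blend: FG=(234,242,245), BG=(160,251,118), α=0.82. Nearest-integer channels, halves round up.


C = α×F + (1-α)×B, with 1-α = 0.18
R: 0.82×234 + 0.18×160 = 191.88 + 28.80 = 220.68 → 221
G: 0.82×242 + 0.18×251 = 198.44 + 45.18 = 243.62 → 244
B: 0.82×245 + 0.18×118 = 200.90 + 21.24 = 222.14 → 222
= RGB(221, 244, 222)


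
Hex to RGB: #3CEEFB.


3C → 60 (R)
EE → 238 (G)
FB → 251 (B)
= RGB(60, 238, 251)


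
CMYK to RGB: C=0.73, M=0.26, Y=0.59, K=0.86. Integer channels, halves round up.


R = 255 × (1-C) × (1-K) = 255 × 0.27 × 0.14 = 9.639 → 10
G = 255 × (1-M) × (1-K) = 255 × 0.74 × 0.14 = 26.418 → 26
B = 255 × (1-Y) × (1-K) = 255 × 0.41 × 0.14 = 14.637 → 15
= RGB(10, 26, 15)


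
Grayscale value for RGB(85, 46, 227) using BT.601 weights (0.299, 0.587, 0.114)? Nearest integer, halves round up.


Gray = 0.299×R + 0.587×G + 0.114×B
Gray = 0.299×85 + 0.587×46 + 0.114×227
Gray = 25.415 + 27.002 + 25.878
Gray = 78.295 → round half up → 78
Gray = 78


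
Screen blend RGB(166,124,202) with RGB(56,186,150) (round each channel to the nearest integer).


Screen: C = 255 - (255-A)×(255-B)/255, rounded to nearest integer
R: 255 - (255-166)×(255-56)/255 = 255 - 17711/255 ≈ 255 - 69.455 = 185.545 → 186
G: 255 - (255-124)×(255-186)/255 = 255 - 9039/255 ≈ 255 - 35.447 = 219.553 → 220
B: 255 - (255-202)×(255-150)/255 = 255 - 5565/255 ≈ 255 - 21.824 = 233.176 → 233
= RGB(186, 220, 233)


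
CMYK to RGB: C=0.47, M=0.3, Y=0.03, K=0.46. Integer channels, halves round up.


R = 255 × (1-C) × (1-K) = 255 × 0.53 × 0.54 = 72.981 → 73
G = 255 × (1-M) × (1-K) = 255 × 0.70 × 0.54 = 96.39 → 96
B = 255 × (1-Y) × (1-K) = 255 × 0.97 × 0.54 = 133.569 → 134
= RGB(73, 96, 134)


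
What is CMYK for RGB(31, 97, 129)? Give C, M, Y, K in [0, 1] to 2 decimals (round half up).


R'=31/255≈0.1216, G'=97/255≈0.3804, B'=129/255≈0.5059
K = 1 - max(R',G',B') = 1 - 129/255 = 126/255 = 0.49411… → 0.49
(1-R'-K)/(1-K) simplifies to (max-R)/max with max = 129:
C = (129-31)/129 = 98/129 = 0.75968… → 0.76
M = (129-97)/129 = 32/129 = 0.24806… → 0.25
Y = (129-129)/129 = 0/129 = 0 → 0.00
= CMYK(0.76, 0.25, 0.00, 0.49)


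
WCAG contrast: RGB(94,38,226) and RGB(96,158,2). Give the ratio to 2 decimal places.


Linearize each sRGB channel c=v/255: c/12.92 if c ≤ 0.04045 else ((c+0.055)/1.055)^2.4
L = 0.2126×R_lin + 0.7152×G_lin + 0.0722×B_lin
Color 1 (94,38,226):
  R=94: 94/255≈0.3686 > 0.04045 → ((0.3686+0.055)/1.055)^2.4 ≈ 0.11193
  G=38: 38/255≈0.1490 > 0.04045 → ((0.1490+0.055)/1.055)^2.4 ≈ 0.01938
  B=226: 226/255≈0.8863 > 0.04045 → ((0.8863+0.055)/1.055)^2.4 ≈ 0.76052
  L1 = 0.2126×0.11193 + 0.7152×0.01938 + 0.0722×0.76052 ≈ 0.09257
Color 2 (96,158,2):
  R=96: 96/255≈0.3765 > 0.04045 → ((0.3765+0.055)/1.055)^2.4 ≈ 0.11697
  G=158: 158/255≈0.6196 > 0.04045 → ((0.6196+0.055)/1.055)^2.4 ≈ 0.34191
  B=2: 2/255≈0.0078 ≤ 0.04045 → 0.0078/12.92 ≈ 0.00061
  L2 = 0.2126×0.11697 + 0.7152×0.34191 + 0.0722×0.00061 ≈ 0.26945
Lighter = 0.26945, Darker = 0.09257
Ratio = (L_lighter + 0.05) / (L_darker + 0.05)
Ratio = (0.26945 + 0.05) / (0.09257 + 0.05) = 0.31945 / 0.14257 ≈ 2.2407
Ratio ≈ 2.24:1


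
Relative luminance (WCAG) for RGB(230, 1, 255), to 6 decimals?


Linearize each channel (sRGB transfer function): c = v/255; c_lin = c/12.92 if c ≤ 0.04045, else ((c+0.055)/1.055)^2.4
  R: 230/255 ≈ 0.901961 > 0.04045 → ((0.901961+0.055)/1.055)^2.4 ≈ 0.791298
  G: 1/255 ≈ 0.003922 ≤ 0.04045 → 0.003922/12.92 ≈ 0.000304
  B: 255/255 ≈ 1.000000 > 0.04045 → ((1.000000+0.055)/1.055)^2.4 ≈ 1.000000
R_lin = 0.791298, G_lin = 0.000304, B_lin = 1.000000
L = 0.2126×R + 0.7152×G + 0.0722×B
L = 0.2126×0.791298 + 0.7152×0.000304 + 0.0722×1.000000
L ≈ 0.240647


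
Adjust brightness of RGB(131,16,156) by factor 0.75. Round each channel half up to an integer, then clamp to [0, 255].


Multiply each channel by 0.75, round half up, clamp to [0, 255]
R: 131×0.75 = 98.25 → round → 98
G: 16×0.75 = 12
B: 156×0.75 = 117
= RGB(98, 12, 117)


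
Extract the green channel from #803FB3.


Color: #803FB3
R = 80 = 128
G = 3F = 63
B = B3 = 179
Green = 63


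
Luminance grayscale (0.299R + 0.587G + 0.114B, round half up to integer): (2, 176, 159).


Gray = 0.299×R + 0.587×G + 0.114×B
Gray = 0.299×2 + 0.587×176 + 0.114×159
Gray = 0.598 + 103.312 + 18.126
Gray = 122.036 → round half up → 122
Gray = 122


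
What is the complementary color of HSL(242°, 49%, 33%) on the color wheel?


Complement = opposite side of color wheel = hue + 180°
H' = (242 + 180) mod 360 = 62°
S and L unchanged.
= HSL(62°, 49%, 33%)


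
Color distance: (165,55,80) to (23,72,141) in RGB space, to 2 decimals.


d = √[(R₁-R₂)² + (G₁-G₂)² + (B₁-B₂)²]
d = √[(165-23)² + (55-72)² + (80-141)²]
d = √[20164 + 289 + 3721]
d = √24174
d ≈ 155.48


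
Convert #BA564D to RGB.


BA → 186 (R)
56 → 86 (G)
4D → 77 (B)
= RGB(186, 86, 77)


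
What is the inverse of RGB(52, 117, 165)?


Invert: (255-R, 255-G, 255-B)
R: 255-52 = 203
G: 255-117 = 138
B: 255-165 = 90
= RGB(203, 138, 90)


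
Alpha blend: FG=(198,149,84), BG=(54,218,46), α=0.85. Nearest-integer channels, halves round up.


C = α×F + (1-α)×B, with 1-α = 0.15
R: 0.85×198 + 0.15×54 = 168.30 + 8.10 = 176.40 → 176
G: 0.85×149 + 0.15×218 = 126.65 + 32.70 = 159.35 → 159
B: 0.85×84 + 0.15×46 = 71.40 + 6.90 = 78.30 → 78
= RGB(176, 159, 78)


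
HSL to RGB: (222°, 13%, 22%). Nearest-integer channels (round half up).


H=222°, S=0.13, L=0.22
C = (1-|2L-1|)×S = (1-|-0.56|)×0.13 = 0.0572
H' = H/60 = 222/60 ≈ 3.7000; X = C×(1-|H' mod 2 - 1|) = 0.01716
m = L - C/2 = 0.22 - 0.0286 = 0.1914
Sector ⌊H'⌋ = 3 → (R',G',B') = (0.0, 0.01716, 0.0572)
RGB = ((R'+m)×255, (G'+m)×255, (B'+m)×255) = (48.807, 53.1828, 63.393)
Round half up → RGB(49, 53, 63)


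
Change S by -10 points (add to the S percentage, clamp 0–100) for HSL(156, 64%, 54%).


Original S = 64%
Adjustment = -10 percentage points
New S = 64 + (-10) = 54
Clamp to [0, 100] → 54
= HSL(156°, 54%, 54%)


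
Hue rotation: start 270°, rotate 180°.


New hue = (H + rotation) mod 360
New hue = (270 + 180) mod 360
= 450 mod 360
= 90°


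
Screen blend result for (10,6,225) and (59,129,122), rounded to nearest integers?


Screen: C = 255 - (255-A)×(255-B)/255, rounded to nearest integer
R: 255 - (255-10)×(255-59)/255 = 255 - 48020/255 ≈ 255 - 188.314 = 66.686 → 67
G: 255 - (255-6)×(255-129)/255 = 255 - 31374/255 ≈ 255 - 123.035 = 131.965 → 132
B: 255 - (255-225)×(255-122)/255 = 255 - 3990/255 ≈ 255 - 15.647 = 239.353 → 239
= RGB(67, 132, 239)


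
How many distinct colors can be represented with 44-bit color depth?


Colors = 2^bits = 2^44
= 17,592,186,044,416 colors


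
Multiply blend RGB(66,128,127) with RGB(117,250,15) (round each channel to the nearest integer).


Multiply: C = A×B/255, rounded to nearest integer
R: 66×117/255 = 7722/255 ≈ 30.282 → 30
G: 128×250/255 = 32000/255 ≈ 125.490 → 125
B: 127×15/255 = 1905/255 ≈ 7.471 → 7
= RGB(30, 125, 7)


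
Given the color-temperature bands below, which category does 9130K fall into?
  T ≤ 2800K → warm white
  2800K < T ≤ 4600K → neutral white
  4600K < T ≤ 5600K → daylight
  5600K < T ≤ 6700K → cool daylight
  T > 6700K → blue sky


Temperature: 9130K
9130K > 6700K → blue sky
Classification: blue sky


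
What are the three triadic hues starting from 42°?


Triadic: equally spaced at 120° intervals
H1 = 42°
H2 = (42 + 120) mod 360 = 162°
H3 = (42 + 240) mod 360 = 282°
Triadic = 42°, 162°, 282°


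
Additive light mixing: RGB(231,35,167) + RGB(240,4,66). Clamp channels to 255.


Additive: each channel = min(255, C₁+C₂)
R: 231+240 = 471 → 255
G: 35+4 = 39 → 39
B: 167+66 = 233 → 233
= RGB(255, 39, 233)


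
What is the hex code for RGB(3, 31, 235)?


R = 3 → 03 (hex)
G = 31 → 1F (hex)
B = 235 → EB (hex)
Hex = #031FEB


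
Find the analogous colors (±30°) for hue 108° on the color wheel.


Base hue: 108°
Left analog: (108 - 30) mod 360 = 78°
Right analog: (108 + 30) mod 360 = 138°
Analogous hues = 78° and 138°


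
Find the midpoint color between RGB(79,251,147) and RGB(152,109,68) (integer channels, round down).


Midpoint: each channel = ⌊(C₁+C₂)/2⌋
R: ⌊(79+152)/2⌋ = 115
G: ⌊(251+109)/2⌋ = 180
B: ⌊(147+68)/2⌋ = 107
= RGB(115, 180, 107)


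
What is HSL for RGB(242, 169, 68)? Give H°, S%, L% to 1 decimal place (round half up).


Normalize: R'=242/255≈0.9490, G'=169/255≈0.6627, B'=68/255≈0.2667
Max=242/255, Min=68/255, Δ=Max-Min=174/255
L = (Max+Min)/2 = (242+68)/510 = 310/510 = 0.60784… → L = 60.8%
L > 0.5 → S = Δ/(2-Max-Min) = 174/(510-242-68) = 174/200 = 0.87 → S = 87.0%
(the 1/255 factors cancel in S and H, so raw channel differences can be used)
Max is R' → H = 60 × (((G-B)/Δ) mod 6) = 60 × (((169-68)/174) mod 6)
  101/174 = 0.5804…
  H = 60 × 0.5804… = 34.827…° → H = 34.8°
= HSL(34.8°, 87.0%, 60.8%)


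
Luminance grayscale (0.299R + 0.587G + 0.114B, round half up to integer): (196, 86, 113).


Gray = 0.299×R + 0.587×G + 0.114×B
Gray = 0.299×196 + 0.587×86 + 0.114×113
Gray = 58.604 + 50.482 + 12.882
Gray = 121.968 → round half up → 122
Gray = 122


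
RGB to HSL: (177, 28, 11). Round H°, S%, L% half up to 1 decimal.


Normalize: R'=177/255≈0.6941, G'=28/255≈0.1098, B'=11/255≈0.0431
Max=177/255, Min=11/255, Δ=Max-Min=166/255
L = (Max+Min)/2 = (177+11)/510 = 188/510 = 0.36862… → L = 36.9%
L ≤ 0.5 → S = Δ/(Max+Min) = 166/(177+11) = 166/188 = 0.88297… → S = 88.3%
(the 1/255 factors cancel in S and H, so raw channel differences can be used)
Max is R' → H = 60 × (((G-B)/Δ) mod 6) = 60 × (((28-11)/166) mod 6)
  17/166 = 0.1024…
  H = 60 × 0.1024… = 6.144…° → H = 6.1°
= HSL(6.1°, 88.3%, 36.9%)
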